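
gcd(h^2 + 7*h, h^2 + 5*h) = h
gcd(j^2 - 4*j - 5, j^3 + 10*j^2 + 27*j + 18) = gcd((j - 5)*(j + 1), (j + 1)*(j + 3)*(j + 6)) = j + 1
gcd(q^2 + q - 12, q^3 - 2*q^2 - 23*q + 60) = q - 3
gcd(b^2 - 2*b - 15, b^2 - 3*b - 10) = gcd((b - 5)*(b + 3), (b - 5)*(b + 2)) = b - 5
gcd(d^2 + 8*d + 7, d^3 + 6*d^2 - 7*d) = d + 7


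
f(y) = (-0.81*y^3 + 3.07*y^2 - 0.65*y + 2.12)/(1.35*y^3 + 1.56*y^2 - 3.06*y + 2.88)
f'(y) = (-4.05*y^2 - 3.12*y + 3.06)*(-0.81*y^3 + 3.07*y^2 - 0.65*y + 2.12)/(1.35*y^3 + 1.56*y^2 - 3.06*y + 2.88)^2 + (-2.43*y^2 + 6.14*y - 0.65)/(1.35*y^3 + 1.56*y^2 - 3.06*y + 2.88) = (4.44089209850063e-16*y^5 - 5.4081*y^4 + 6.7122*y^3 - 23.9646*y^2 + 11.0688*y + 4.6152)/(1.8225*y^6 + 4.212*y^5 - 5.8284*y^4 - 1.7712*y^3 + 18.3492*y^2 - 17.6256*y + 8.2944)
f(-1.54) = 2.10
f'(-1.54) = -3.07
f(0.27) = 0.98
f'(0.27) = 1.24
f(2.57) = 0.25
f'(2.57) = -0.31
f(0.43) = 1.20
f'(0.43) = 1.38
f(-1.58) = 2.23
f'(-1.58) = -3.36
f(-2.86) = -6.68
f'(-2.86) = -14.35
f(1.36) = 0.98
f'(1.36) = -1.05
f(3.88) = -0.02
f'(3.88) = -0.13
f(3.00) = 0.13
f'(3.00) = -0.22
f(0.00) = 0.74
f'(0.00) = 0.56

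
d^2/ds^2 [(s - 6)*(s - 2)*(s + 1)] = 6*s - 14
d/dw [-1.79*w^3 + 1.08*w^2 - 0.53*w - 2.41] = -5.37*w^2 + 2.16*w - 0.53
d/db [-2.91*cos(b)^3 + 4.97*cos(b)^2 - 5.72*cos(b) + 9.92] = (8.73*cos(b)^2 - 9.94*cos(b) + 5.72)*sin(b)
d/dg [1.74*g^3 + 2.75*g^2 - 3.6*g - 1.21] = 5.22*g^2 + 5.5*g - 3.6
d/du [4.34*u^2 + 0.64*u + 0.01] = 8.68*u + 0.64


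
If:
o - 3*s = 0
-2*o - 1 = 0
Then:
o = -1/2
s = -1/6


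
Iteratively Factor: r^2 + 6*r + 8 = (r + 4)*(r + 2)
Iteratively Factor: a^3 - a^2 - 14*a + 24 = (a - 3)*(a^2 + 2*a - 8) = (a - 3)*(a - 2)*(a + 4)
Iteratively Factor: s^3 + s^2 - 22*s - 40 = (s + 2)*(s^2 - s - 20) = (s - 5)*(s + 2)*(s + 4)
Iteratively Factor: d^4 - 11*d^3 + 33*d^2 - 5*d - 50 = (d - 5)*(d^3 - 6*d^2 + 3*d + 10) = (d - 5)*(d + 1)*(d^2 - 7*d + 10) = (d - 5)^2*(d + 1)*(d - 2)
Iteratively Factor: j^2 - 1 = (j + 1)*(j - 1)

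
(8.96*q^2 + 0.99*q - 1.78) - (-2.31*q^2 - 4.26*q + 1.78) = 11.27*q^2 + 5.25*q - 3.56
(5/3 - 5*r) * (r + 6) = -5*r^2 - 85*r/3 + 10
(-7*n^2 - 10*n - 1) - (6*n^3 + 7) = -6*n^3 - 7*n^2 - 10*n - 8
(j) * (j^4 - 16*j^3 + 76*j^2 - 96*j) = j^5 - 16*j^4 + 76*j^3 - 96*j^2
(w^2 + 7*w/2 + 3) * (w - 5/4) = w^3 + 9*w^2/4 - 11*w/8 - 15/4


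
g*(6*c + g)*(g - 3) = 6*c*g^2 - 18*c*g + g^3 - 3*g^2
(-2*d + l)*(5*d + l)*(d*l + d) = -10*d^3*l - 10*d^3 + 3*d^2*l^2 + 3*d^2*l + d*l^3 + d*l^2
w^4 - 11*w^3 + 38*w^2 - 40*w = w*(w - 5)*(w - 4)*(w - 2)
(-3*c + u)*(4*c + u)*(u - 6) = -12*c^2*u + 72*c^2 + c*u^2 - 6*c*u + u^3 - 6*u^2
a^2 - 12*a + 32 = (a - 8)*(a - 4)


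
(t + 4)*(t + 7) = t^2 + 11*t + 28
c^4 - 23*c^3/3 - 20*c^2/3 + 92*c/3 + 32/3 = (c - 8)*(c - 2)*(c + 1/3)*(c + 2)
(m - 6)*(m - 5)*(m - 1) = m^3 - 12*m^2 + 41*m - 30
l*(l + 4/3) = l^2 + 4*l/3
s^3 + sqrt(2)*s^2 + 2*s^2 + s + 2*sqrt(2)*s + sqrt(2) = (s + 1)^2*(s + sqrt(2))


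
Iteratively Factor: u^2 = (u)*(u)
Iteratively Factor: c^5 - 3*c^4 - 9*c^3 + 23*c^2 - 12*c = (c - 1)*(c^4 - 2*c^3 - 11*c^2 + 12*c) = (c - 4)*(c - 1)*(c^3 + 2*c^2 - 3*c) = c*(c - 4)*(c - 1)*(c^2 + 2*c - 3) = c*(c - 4)*(c - 1)^2*(c + 3)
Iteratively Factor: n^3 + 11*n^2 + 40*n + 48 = (n + 3)*(n^2 + 8*n + 16) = (n + 3)*(n + 4)*(n + 4)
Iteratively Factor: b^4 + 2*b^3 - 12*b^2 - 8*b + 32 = (b - 2)*(b^3 + 4*b^2 - 4*b - 16) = (b - 2)*(b + 2)*(b^2 + 2*b - 8) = (b - 2)*(b + 2)*(b + 4)*(b - 2)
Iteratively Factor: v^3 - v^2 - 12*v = (v + 3)*(v^2 - 4*v) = (v - 4)*(v + 3)*(v)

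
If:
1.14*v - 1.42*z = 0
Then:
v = 1.24561403508772*z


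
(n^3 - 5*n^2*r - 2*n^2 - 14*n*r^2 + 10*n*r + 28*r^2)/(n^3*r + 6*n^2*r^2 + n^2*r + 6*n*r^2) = (n^3 - 5*n^2*r - 2*n^2 - 14*n*r^2 + 10*n*r + 28*r^2)/(n*r*(n^2 + 6*n*r + n + 6*r))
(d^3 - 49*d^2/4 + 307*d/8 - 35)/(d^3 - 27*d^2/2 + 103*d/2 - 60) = (d - 7/4)/(d - 3)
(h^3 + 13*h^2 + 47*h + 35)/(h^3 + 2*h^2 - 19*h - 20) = (h + 7)/(h - 4)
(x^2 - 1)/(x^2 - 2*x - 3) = (x - 1)/(x - 3)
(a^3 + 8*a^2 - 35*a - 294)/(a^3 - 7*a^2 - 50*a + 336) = (a + 7)/(a - 8)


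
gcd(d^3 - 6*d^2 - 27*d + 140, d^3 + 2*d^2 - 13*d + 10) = d + 5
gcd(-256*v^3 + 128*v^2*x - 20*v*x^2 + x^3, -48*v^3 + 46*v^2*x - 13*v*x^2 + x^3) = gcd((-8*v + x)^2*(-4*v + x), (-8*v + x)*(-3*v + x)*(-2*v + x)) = -8*v + x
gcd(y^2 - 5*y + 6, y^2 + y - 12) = y - 3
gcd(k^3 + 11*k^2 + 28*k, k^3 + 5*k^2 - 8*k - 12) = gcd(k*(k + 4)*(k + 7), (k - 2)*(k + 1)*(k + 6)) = 1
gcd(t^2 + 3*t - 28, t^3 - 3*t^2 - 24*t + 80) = t - 4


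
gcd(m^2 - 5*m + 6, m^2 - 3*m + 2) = m - 2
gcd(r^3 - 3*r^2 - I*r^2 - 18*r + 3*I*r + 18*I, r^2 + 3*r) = r + 3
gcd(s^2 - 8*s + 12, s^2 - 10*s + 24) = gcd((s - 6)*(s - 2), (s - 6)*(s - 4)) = s - 6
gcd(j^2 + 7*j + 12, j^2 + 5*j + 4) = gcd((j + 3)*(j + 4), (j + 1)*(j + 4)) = j + 4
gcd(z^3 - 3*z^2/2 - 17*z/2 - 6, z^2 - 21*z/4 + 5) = z - 4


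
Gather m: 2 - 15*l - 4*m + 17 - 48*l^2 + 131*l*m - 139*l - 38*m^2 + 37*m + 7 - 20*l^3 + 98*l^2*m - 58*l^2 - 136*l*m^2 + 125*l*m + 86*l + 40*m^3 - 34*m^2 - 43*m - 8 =-20*l^3 - 106*l^2 - 68*l + 40*m^3 + m^2*(-136*l - 72) + m*(98*l^2 + 256*l - 10) + 18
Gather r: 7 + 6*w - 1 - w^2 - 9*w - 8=-w^2 - 3*w - 2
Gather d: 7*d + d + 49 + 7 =8*d + 56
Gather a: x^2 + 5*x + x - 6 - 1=x^2 + 6*x - 7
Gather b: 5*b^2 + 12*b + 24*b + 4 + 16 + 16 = 5*b^2 + 36*b + 36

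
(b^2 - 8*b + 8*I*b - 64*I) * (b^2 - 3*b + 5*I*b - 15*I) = b^4 - 11*b^3 + 13*I*b^3 - 16*b^2 - 143*I*b^2 + 440*b + 312*I*b - 960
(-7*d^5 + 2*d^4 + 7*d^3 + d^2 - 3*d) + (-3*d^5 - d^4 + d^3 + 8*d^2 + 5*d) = -10*d^5 + d^4 + 8*d^3 + 9*d^2 + 2*d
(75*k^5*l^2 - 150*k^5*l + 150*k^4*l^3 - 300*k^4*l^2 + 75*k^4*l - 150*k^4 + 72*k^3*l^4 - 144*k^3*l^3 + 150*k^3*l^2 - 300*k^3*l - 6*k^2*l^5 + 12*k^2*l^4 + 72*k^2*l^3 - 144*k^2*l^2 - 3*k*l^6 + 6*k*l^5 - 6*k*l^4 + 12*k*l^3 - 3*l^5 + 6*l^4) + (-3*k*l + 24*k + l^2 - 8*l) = 75*k^5*l^2 - 150*k^5*l + 150*k^4*l^3 - 300*k^4*l^2 + 75*k^4*l - 150*k^4 + 72*k^3*l^4 - 144*k^3*l^3 + 150*k^3*l^2 - 300*k^3*l - 6*k^2*l^5 + 12*k^2*l^4 + 72*k^2*l^3 - 144*k^2*l^2 - 3*k*l^6 + 6*k*l^5 - 6*k*l^4 + 12*k*l^3 - 3*k*l + 24*k - 3*l^5 + 6*l^4 + l^2 - 8*l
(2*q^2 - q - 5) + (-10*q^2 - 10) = -8*q^2 - q - 15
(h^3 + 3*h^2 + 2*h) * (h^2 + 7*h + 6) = h^5 + 10*h^4 + 29*h^3 + 32*h^2 + 12*h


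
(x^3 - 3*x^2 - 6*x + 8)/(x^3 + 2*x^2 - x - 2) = (x - 4)/(x + 1)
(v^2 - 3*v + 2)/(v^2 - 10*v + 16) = (v - 1)/(v - 8)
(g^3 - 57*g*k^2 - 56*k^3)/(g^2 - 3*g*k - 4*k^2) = (g^2 - g*k - 56*k^2)/(g - 4*k)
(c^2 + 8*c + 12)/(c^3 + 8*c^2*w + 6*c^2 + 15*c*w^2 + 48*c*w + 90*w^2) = (c + 2)/(c^2 + 8*c*w + 15*w^2)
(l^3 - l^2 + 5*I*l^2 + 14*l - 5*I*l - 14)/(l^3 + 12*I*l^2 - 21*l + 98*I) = (l - 1)/(l + 7*I)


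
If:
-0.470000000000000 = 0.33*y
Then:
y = -1.42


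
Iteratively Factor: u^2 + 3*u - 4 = (u - 1)*(u + 4)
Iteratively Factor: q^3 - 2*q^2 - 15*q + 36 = (q - 3)*(q^2 + q - 12) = (q - 3)*(q + 4)*(q - 3)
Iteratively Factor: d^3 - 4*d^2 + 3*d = (d - 3)*(d^2 - d) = d*(d - 3)*(d - 1)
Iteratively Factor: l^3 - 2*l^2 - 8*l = (l + 2)*(l^2 - 4*l) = l*(l + 2)*(l - 4)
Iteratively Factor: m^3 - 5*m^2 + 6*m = (m - 2)*(m^2 - 3*m) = (m - 3)*(m - 2)*(m)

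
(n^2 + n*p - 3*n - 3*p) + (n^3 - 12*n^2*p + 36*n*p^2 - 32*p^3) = n^3 - 12*n^2*p + n^2 + 36*n*p^2 + n*p - 3*n - 32*p^3 - 3*p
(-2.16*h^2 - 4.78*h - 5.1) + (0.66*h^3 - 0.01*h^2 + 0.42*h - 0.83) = 0.66*h^3 - 2.17*h^2 - 4.36*h - 5.93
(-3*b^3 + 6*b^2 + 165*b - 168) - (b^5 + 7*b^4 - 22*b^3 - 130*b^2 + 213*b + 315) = -b^5 - 7*b^4 + 19*b^3 + 136*b^2 - 48*b - 483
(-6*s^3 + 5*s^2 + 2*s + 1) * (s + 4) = -6*s^4 - 19*s^3 + 22*s^2 + 9*s + 4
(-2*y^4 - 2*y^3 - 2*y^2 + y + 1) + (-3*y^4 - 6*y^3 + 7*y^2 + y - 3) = -5*y^4 - 8*y^3 + 5*y^2 + 2*y - 2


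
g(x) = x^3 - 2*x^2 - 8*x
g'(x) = 3*x^2 - 4*x - 8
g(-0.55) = 3.63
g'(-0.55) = -4.89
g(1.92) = -15.65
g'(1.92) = -4.62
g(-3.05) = -22.58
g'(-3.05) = 32.11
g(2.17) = -16.56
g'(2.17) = -2.55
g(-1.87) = 1.43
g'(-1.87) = 9.97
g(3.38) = -11.27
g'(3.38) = 12.75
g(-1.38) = 4.60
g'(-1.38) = 3.23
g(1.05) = -9.45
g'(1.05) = -8.89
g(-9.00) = -819.00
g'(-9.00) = 271.00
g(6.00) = 96.00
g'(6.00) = 76.00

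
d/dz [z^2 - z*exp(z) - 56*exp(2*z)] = -z*exp(z) + 2*z - 112*exp(2*z) - exp(z)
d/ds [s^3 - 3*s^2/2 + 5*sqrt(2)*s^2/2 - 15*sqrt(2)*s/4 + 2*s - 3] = 3*s^2 - 3*s + 5*sqrt(2)*s - 15*sqrt(2)/4 + 2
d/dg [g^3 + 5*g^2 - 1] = g*(3*g + 10)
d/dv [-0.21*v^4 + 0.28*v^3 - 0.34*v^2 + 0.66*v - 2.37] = -0.84*v^3 + 0.84*v^2 - 0.68*v + 0.66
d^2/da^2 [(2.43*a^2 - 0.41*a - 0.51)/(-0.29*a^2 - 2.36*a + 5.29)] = (3.395146*a^3 - 22.109832*a^2 + 5.86814999999999*a - 118.519744)/(0.024389*a^6 + 0.595428*a^5 + 3.510885*a^4 - 8.5786*a^3 - 64.043385*a^2 + 198.127428*a - 148.035889)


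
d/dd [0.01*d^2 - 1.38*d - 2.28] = 0.02*d - 1.38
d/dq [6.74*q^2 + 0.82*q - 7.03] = 13.48*q + 0.82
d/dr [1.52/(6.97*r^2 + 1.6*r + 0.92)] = (-21.1888*r - 2.432)/(6.97*r^2 + 1.6*r + 0.92)^2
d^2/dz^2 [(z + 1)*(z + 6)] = 2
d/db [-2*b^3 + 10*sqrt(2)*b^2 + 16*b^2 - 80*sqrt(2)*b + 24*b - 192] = -6*b^2 + 20*sqrt(2)*b + 32*b - 80*sqrt(2) + 24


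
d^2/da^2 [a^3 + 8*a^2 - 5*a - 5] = 6*a + 16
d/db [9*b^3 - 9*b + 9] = 27*b^2 - 9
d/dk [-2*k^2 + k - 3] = 1 - 4*k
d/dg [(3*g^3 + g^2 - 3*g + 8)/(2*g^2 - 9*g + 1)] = 3*(2*g^4 - 18*g^3 + 2*g^2 - 10*g + 23)/(4*g^4 - 36*g^3 + 85*g^2 - 18*g + 1)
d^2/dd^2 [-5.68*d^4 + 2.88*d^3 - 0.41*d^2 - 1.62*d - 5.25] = -68.16*d^2 + 17.28*d - 0.82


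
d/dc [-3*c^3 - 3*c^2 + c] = -9*c^2 - 6*c + 1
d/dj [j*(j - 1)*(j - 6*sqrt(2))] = 3*j^2 - 12*sqrt(2)*j - 2*j + 6*sqrt(2)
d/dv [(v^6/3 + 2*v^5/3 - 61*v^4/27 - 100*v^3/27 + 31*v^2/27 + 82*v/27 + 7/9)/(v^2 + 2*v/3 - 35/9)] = 4*(81*v^7 + 189*v^6 - 639*v^5 - 1287*v^4 + 1835*v^3 + 2487*v^2 - 637*v - 749)/(3*(81*v^4 + 108*v^3 - 594*v^2 - 420*v + 1225))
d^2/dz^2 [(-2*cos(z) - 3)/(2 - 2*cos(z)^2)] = (-22*cos(z) + 24*cos(2*z) + 21*cos(3*z) + 12*cos(4*z) + cos(5*z) - 36)/(16*sin(z)^6)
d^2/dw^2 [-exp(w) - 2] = -exp(w)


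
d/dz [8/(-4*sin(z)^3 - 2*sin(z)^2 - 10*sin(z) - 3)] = 16*(6*sin(z)^2 + 2*sin(z) + 5)*cos(z)/(-13*sin(z) + sin(3*z) + cos(2*z) - 4)^2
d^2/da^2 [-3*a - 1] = 0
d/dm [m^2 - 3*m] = 2*m - 3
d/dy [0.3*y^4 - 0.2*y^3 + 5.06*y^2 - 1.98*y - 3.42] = 1.2*y^3 - 0.6*y^2 + 10.12*y - 1.98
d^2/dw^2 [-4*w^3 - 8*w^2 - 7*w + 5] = -24*w - 16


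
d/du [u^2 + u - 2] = 2*u + 1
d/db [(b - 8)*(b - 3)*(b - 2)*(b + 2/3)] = 4*b^3 - 37*b^2 + 224*b/3 - 52/3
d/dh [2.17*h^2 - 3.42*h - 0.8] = 4.34*h - 3.42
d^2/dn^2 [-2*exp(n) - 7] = -2*exp(n)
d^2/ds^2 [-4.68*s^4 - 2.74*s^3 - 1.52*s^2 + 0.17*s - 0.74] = -56.16*s^2 - 16.44*s - 3.04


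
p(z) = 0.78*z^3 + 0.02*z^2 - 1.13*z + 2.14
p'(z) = 2.34*z^2 + 0.04*z - 1.13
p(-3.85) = -37.73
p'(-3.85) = 33.40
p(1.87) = 5.20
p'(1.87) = 7.13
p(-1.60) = 0.80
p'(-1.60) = 4.80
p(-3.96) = -41.51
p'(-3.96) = 35.41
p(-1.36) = 1.75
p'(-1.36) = 3.14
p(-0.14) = 2.30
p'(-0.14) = -1.09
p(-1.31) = 1.90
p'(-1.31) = 2.83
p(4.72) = 79.27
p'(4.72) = 51.19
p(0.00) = 2.14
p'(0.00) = -1.13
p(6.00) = 164.56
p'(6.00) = 83.35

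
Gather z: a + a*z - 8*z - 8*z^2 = a - 8*z^2 + z*(a - 8)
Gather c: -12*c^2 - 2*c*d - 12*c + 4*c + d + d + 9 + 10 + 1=-12*c^2 + c*(-2*d - 8) + 2*d + 20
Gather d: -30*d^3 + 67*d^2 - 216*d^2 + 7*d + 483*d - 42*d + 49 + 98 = -30*d^3 - 149*d^2 + 448*d + 147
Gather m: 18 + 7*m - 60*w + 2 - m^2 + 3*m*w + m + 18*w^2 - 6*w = -m^2 + m*(3*w + 8) + 18*w^2 - 66*w + 20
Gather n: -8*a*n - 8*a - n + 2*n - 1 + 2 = -8*a + n*(1 - 8*a) + 1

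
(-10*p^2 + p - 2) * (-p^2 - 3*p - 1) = 10*p^4 + 29*p^3 + 9*p^2 + 5*p + 2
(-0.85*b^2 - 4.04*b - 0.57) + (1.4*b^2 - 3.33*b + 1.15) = 0.55*b^2 - 7.37*b + 0.58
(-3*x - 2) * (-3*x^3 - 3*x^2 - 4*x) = 9*x^4 + 15*x^3 + 18*x^2 + 8*x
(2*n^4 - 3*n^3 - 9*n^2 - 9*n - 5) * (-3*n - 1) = -6*n^5 + 7*n^4 + 30*n^3 + 36*n^2 + 24*n + 5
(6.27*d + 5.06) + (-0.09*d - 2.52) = 6.18*d + 2.54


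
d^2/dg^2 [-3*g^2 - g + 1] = -6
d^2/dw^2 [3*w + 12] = 0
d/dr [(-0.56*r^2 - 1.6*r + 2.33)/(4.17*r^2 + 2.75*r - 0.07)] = (5.132*r^2 - 19.3538*r - 6.2955)/(17.3889*r^4 + 22.935*r^3 + 6.9787*r^2 - 0.385*r + 0.0049)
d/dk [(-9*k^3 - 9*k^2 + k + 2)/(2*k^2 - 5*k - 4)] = (-18*k^4 + 90*k^3 + 151*k^2 + 64*k + 6)/(4*k^4 - 20*k^3 + 9*k^2 + 40*k + 16)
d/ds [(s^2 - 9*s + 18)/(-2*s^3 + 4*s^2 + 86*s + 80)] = (s^4 - 18*s^3 + 115*s^2 + 8*s - 1134)/(2*(s^6 - 4*s^5 - 82*s^4 + 92*s^3 + 2009*s^2 + 3440*s + 1600))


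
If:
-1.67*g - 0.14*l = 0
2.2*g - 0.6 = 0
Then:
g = 0.27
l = -3.25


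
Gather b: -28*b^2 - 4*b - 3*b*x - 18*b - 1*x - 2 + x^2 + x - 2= -28*b^2 + b*(-3*x - 22) + x^2 - 4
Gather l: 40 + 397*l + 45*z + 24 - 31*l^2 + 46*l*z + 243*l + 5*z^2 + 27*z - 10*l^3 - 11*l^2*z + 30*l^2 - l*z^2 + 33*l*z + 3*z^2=-10*l^3 + l^2*(-11*z - 1) + l*(-z^2 + 79*z + 640) + 8*z^2 + 72*z + 64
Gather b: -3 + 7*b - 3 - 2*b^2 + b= -2*b^2 + 8*b - 6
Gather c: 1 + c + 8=c + 9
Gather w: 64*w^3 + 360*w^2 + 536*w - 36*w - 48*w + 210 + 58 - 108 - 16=64*w^3 + 360*w^2 + 452*w + 144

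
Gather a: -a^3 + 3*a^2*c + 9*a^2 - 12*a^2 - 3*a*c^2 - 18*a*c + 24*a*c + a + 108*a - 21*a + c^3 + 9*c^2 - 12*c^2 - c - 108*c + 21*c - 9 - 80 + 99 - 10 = -a^3 + a^2*(3*c - 3) + a*(-3*c^2 + 6*c + 88) + c^3 - 3*c^2 - 88*c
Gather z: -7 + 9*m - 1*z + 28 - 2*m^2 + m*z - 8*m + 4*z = -2*m^2 + m + z*(m + 3) + 21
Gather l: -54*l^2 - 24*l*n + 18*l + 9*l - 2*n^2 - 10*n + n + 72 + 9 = -54*l^2 + l*(27 - 24*n) - 2*n^2 - 9*n + 81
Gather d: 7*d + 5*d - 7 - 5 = 12*d - 12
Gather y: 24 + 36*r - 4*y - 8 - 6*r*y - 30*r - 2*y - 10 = 6*r + y*(-6*r - 6) + 6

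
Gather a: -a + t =-a + t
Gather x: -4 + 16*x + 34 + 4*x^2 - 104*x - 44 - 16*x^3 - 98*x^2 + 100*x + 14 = -16*x^3 - 94*x^2 + 12*x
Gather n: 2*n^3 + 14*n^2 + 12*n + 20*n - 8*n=2*n^3 + 14*n^2 + 24*n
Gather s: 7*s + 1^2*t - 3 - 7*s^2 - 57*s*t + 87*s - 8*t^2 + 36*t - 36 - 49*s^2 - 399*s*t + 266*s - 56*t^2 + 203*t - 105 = -56*s^2 + s*(360 - 456*t) - 64*t^2 + 240*t - 144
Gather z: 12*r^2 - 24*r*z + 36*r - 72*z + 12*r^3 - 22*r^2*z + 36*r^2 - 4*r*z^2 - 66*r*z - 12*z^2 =12*r^3 + 48*r^2 + 36*r + z^2*(-4*r - 12) + z*(-22*r^2 - 90*r - 72)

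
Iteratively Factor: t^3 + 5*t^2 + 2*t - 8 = (t - 1)*(t^2 + 6*t + 8) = (t - 1)*(t + 2)*(t + 4)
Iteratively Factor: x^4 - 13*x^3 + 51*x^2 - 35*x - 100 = (x - 4)*(x^3 - 9*x^2 + 15*x + 25) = (x - 5)*(x - 4)*(x^2 - 4*x - 5) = (x - 5)^2*(x - 4)*(x + 1)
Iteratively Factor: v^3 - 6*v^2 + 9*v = (v - 3)*(v^2 - 3*v) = v*(v - 3)*(v - 3)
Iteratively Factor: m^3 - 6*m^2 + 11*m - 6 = (m - 2)*(m^2 - 4*m + 3) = (m - 3)*(m - 2)*(m - 1)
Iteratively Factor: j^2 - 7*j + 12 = (j - 3)*(j - 4)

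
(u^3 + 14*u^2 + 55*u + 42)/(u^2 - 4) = (u^3 + 14*u^2 + 55*u + 42)/(u^2 - 4)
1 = 1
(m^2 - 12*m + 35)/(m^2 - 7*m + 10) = (m - 7)/(m - 2)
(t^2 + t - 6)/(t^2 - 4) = (t + 3)/(t + 2)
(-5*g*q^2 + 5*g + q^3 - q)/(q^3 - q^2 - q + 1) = (-5*g + q)/(q - 1)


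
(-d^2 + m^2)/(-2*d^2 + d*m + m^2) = (d + m)/(2*d + m)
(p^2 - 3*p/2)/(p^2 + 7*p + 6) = p*(2*p - 3)/(2*(p^2 + 7*p + 6))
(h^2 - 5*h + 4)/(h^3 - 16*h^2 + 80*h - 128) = (h - 1)/(h^2 - 12*h + 32)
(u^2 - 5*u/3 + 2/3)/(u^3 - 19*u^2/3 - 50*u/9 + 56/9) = 3*(u - 1)/(3*u^2 - 17*u - 28)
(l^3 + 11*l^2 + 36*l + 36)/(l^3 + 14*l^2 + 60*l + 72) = (l + 3)/(l + 6)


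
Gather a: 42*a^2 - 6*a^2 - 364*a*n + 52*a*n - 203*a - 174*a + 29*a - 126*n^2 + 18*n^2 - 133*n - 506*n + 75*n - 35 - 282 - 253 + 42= 36*a^2 + a*(-312*n - 348) - 108*n^2 - 564*n - 528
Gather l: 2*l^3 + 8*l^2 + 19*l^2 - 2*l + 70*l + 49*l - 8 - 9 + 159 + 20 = 2*l^3 + 27*l^2 + 117*l + 162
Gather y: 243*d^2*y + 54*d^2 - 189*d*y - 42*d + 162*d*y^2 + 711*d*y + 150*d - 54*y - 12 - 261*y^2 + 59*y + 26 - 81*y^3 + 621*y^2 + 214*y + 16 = 54*d^2 + 108*d - 81*y^3 + y^2*(162*d + 360) + y*(243*d^2 + 522*d + 219) + 30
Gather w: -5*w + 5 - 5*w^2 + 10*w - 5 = -5*w^2 + 5*w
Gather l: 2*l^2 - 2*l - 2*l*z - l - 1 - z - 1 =2*l^2 + l*(-2*z - 3) - z - 2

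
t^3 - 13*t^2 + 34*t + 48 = (t - 8)*(t - 6)*(t + 1)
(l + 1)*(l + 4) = l^2 + 5*l + 4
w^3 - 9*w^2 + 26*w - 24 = (w - 4)*(w - 3)*(w - 2)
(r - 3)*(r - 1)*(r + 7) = r^3 + 3*r^2 - 25*r + 21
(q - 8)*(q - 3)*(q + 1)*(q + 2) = q^4 - 8*q^3 - 7*q^2 + 50*q + 48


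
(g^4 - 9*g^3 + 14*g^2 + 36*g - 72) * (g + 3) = g^5 - 6*g^4 - 13*g^3 + 78*g^2 + 36*g - 216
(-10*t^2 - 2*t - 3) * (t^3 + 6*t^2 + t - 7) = -10*t^5 - 62*t^4 - 25*t^3 + 50*t^2 + 11*t + 21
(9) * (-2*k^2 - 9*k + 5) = -18*k^2 - 81*k + 45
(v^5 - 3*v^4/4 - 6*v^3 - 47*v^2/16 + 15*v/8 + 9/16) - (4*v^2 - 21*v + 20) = v^5 - 3*v^4/4 - 6*v^3 - 111*v^2/16 + 183*v/8 - 311/16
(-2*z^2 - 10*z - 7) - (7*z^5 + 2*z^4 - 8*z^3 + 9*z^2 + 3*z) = -7*z^5 - 2*z^4 + 8*z^3 - 11*z^2 - 13*z - 7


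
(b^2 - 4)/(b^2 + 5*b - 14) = (b + 2)/(b + 7)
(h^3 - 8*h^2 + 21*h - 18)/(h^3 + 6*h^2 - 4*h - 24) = (h^2 - 6*h + 9)/(h^2 + 8*h + 12)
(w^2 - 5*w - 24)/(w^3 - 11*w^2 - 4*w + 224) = (w + 3)/(w^2 - 3*w - 28)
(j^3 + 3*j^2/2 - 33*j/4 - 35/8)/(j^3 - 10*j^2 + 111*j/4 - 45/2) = (4*j^2 + 16*j + 7)/(2*(2*j^2 - 15*j + 18))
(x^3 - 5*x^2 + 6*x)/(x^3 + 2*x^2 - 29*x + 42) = x/(x + 7)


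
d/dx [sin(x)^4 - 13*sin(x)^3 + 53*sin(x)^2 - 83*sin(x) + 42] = (4*sin(x)^3 - 39*sin(x)^2 + 106*sin(x) - 83)*cos(x)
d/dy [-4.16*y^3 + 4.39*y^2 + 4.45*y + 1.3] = -12.48*y^2 + 8.78*y + 4.45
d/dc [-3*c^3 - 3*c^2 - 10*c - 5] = -9*c^2 - 6*c - 10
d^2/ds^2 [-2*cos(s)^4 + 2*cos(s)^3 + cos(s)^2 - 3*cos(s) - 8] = 3*cos(s)/2 + 8*cos(2*s)^2 + 2*cos(2*s) - 9*cos(3*s)/2 - 4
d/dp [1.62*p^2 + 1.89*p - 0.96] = 3.24*p + 1.89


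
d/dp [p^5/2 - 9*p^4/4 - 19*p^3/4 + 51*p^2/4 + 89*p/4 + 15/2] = 5*p^4/2 - 9*p^3 - 57*p^2/4 + 51*p/2 + 89/4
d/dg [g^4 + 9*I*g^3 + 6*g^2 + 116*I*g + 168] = 4*g^3 + 27*I*g^2 + 12*g + 116*I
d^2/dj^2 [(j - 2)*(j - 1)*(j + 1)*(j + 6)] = 12*j^2 + 24*j - 26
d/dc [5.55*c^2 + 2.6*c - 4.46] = 11.1*c + 2.6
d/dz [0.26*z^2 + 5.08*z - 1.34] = 0.52*z + 5.08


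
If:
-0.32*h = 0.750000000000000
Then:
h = -2.34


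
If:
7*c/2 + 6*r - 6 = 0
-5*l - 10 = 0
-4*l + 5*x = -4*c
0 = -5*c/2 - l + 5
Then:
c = 14/5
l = -2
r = -19/30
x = -96/25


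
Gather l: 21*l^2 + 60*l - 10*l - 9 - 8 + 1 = 21*l^2 + 50*l - 16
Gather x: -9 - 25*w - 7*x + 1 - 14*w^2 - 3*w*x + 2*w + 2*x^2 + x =-14*w^2 - 23*w + 2*x^2 + x*(-3*w - 6) - 8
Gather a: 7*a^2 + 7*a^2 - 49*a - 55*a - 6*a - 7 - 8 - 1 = 14*a^2 - 110*a - 16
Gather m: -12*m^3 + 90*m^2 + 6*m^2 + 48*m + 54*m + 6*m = -12*m^3 + 96*m^2 + 108*m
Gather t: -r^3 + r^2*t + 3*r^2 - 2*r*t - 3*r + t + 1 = -r^3 + 3*r^2 - 3*r + t*(r^2 - 2*r + 1) + 1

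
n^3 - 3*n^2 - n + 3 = (n - 3)*(n - 1)*(n + 1)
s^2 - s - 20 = (s - 5)*(s + 4)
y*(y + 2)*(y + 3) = y^3 + 5*y^2 + 6*y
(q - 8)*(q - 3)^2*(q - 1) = q^4 - 15*q^3 + 71*q^2 - 129*q + 72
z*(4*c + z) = 4*c*z + z^2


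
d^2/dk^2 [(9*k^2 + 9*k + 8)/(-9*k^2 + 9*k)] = 4*(-9*k^3 - 12*k^2 + 12*k - 4)/(9*k^3*(k^3 - 3*k^2 + 3*k - 1))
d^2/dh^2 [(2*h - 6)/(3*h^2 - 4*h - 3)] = 4*((13 - 9*h)*(-3*h^2 + 4*h + 3) - 4*(h - 3)*(3*h - 2)^2)/(-3*h^2 + 4*h + 3)^3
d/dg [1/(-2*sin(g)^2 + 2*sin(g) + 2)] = (2*sin(g) - 1)*cos(g)/(2*(sin(g) + cos(g)^2)^2)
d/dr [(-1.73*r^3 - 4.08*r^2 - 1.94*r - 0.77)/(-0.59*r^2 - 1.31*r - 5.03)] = (1.0207*r^4 + 4.5326*r^3 + 30.3059*r^2 + 40.1362*r + 8.7495)/(0.3481*r^4 + 1.5458*r^3 + 7.6515*r^2 + 13.1786*r + 25.3009)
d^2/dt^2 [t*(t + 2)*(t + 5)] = 6*t + 14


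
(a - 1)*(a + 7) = a^2 + 6*a - 7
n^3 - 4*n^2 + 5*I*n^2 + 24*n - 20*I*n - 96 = (n - 4)*(n - 3*I)*(n + 8*I)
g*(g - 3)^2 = g^3 - 6*g^2 + 9*g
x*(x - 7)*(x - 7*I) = x^3 - 7*x^2 - 7*I*x^2 + 49*I*x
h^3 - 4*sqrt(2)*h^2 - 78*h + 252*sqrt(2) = (h - 7*sqrt(2))*(h - 3*sqrt(2))*(h + 6*sqrt(2))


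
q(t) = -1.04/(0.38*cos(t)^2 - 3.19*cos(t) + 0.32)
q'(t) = -1.04*(0.76*sin(t)*cos(t) - 3.19*sin(t))/(0.38*cos(t)^2 - 3.19*cos(t) + 0.32)^2 = (3.3176 - 0.7904*cos(t))*sin(t)/(0.38*cos(t)^2 - 3.19*cos(t) + 0.32)^2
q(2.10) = -0.51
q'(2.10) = 0.78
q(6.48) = 0.43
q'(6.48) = 0.08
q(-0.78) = 0.59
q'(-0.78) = -0.63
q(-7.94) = -1.74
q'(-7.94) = -9.47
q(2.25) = -0.42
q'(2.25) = 0.48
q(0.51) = 0.48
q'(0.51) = 0.27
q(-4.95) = 2.54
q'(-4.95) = 18.12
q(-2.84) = -0.28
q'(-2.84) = -0.09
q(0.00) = 0.42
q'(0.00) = 0.00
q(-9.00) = -0.29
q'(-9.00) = -0.13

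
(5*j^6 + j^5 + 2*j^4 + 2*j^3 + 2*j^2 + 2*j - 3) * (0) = 0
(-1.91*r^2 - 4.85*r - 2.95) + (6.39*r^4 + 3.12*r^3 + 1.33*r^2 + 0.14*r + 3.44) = 6.39*r^4 + 3.12*r^3 - 0.58*r^2 - 4.71*r + 0.49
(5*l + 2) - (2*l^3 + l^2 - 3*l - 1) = -2*l^3 - l^2 + 8*l + 3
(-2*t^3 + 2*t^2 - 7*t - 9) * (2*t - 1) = -4*t^4 + 6*t^3 - 16*t^2 - 11*t + 9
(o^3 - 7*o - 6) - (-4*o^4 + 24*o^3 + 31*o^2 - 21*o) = 4*o^4 - 23*o^3 - 31*o^2 + 14*o - 6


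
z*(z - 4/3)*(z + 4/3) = z^3 - 16*z/9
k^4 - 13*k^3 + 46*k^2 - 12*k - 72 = (k - 6)^2*(k - 2)*(k + 1)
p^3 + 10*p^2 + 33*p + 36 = (p + 3)^2*(p + 4)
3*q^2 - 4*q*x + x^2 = (-3*q + x)*(-q + x)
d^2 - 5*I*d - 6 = (d - 3*I)*(d - 2*I)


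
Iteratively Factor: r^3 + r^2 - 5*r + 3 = (r + 3)*(r^2 - 2*r + 1) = (r - 1)*(r + 3)*(r - 1)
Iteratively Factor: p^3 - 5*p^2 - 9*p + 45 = (p - 3)*(p^2 - 2*p - 15) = (p - 3)*(p + 3)*(p - 5)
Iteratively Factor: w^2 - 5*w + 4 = (w - 1)*(w - 4)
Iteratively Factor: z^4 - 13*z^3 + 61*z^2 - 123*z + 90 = (z - 2)*(z^3 - 11*z^2 + 39*z - 45) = (z - 5)*(z - 2)*(z^2 - 6*z + 9) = (z - 5)*(z - 3)*(z - 2)*(z - 3)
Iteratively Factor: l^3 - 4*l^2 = (l - 4)*(l^2) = l*(l - 4)*(l)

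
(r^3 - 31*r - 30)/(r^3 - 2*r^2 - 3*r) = (r^2 - r - 30)/(r*(r - 3))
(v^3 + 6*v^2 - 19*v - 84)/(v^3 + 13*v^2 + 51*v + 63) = (v - 4)/(v + 3)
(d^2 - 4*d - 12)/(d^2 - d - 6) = (d - 6)/(d - 3)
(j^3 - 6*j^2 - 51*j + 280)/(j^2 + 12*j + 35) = (j^2 - 13*j + 40)/(j + 5)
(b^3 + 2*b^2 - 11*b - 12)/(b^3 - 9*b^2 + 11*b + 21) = (b + 4)/(b - 7)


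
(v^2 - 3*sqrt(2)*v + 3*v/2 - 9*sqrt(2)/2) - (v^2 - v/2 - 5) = -3*sqrt(2)*v + 2*v - 9*sqrt(2)/2 + 5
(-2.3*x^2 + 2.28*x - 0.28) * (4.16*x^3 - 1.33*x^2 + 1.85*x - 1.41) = -9.568*x^5 + 12.5438*x^4 - 8.4522*x^3 + 7.8334*x^2 - 3.7328*x + 0.3948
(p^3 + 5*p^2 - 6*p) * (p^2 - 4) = p^5 + 5*p^4 - 10*p^3 - 20*p^2 + 24*p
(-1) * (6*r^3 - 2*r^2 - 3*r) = -6*r^3 + 2*r^2 + 3*r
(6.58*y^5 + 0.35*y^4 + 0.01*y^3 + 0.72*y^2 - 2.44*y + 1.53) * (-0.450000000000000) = -2.961*y^5 - 0.1575*y^4 - 0.0045*y^3 - 0.324*y^2 + 1.098*y - 0.6885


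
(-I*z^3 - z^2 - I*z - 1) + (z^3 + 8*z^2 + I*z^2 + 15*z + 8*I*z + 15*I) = z^3 - I*z^3 + 7*z^2 + I*z^2 + 15*z + 7*I*z - 1 + 15*I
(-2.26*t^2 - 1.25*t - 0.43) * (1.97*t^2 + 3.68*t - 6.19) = -4.4522*t^4 - 10.7793*t^3 + 8.5423*t^2 + 6.1551*t + 2.6617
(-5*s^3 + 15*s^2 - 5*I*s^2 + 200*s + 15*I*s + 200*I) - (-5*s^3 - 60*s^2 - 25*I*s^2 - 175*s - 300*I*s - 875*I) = 75*s^2 + 20*I*s^2 + 375*s + 315*I*s + 1075*I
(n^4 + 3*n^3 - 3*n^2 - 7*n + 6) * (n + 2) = n^5 + 5*n^4 + 3*n^3 - 13*n^2 - 8*n + 12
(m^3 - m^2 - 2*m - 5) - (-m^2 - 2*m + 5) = m^3 - 10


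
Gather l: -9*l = -9*l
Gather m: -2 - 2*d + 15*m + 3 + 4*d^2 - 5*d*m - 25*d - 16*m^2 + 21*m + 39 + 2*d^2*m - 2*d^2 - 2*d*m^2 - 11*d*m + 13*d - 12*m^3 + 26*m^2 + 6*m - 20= 2*d^2 - 14*d - 12*m^3 + m^2*(10 - 2*d) + m*(2*d^2 - 16*d + 42) + 20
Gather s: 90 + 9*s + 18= 9*s + 108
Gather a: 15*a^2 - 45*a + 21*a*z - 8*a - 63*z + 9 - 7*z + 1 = 15*a^2 + a*(21*z - 53) - 70*z + 10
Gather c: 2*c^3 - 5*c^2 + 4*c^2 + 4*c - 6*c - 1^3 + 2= 2*c^3 - c^2 - 2*c + 1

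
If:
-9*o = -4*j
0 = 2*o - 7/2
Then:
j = 63/16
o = 7/4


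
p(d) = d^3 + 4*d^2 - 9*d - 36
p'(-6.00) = 51.00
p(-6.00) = -54.00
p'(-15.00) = 546.00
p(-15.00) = -2376.00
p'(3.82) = 65.34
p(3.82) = 43.73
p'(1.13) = 3.87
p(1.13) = -39.62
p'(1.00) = 2.00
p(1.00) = -40.00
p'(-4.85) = 22.77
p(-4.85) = -12.34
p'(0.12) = -8.00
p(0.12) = -37.02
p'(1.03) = 2.42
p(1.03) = -39.93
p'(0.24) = -6.91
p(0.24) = -37.92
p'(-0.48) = -12.15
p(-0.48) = -30.87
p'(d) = 3*d^2 + 8*d - 9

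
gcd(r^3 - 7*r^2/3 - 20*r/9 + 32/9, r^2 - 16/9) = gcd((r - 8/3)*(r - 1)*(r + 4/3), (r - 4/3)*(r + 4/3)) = r + 4/3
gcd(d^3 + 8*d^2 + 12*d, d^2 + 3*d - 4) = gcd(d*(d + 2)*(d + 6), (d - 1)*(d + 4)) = 1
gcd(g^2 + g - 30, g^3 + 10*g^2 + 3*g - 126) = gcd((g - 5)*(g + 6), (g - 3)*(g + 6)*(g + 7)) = g + 6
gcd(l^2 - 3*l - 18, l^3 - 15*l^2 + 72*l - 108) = l - 6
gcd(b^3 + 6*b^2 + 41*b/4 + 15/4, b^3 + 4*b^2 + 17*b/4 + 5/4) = b^2 + 3*b + 5/4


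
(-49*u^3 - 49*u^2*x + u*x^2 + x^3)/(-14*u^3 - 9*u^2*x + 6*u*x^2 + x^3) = (-7*u + x)/(-2*u + x)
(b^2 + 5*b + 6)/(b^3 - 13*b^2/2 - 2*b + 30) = 2*(b + 3)/(2*b^2 - 17*b + 30)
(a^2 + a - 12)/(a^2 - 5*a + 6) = (a + 4)/(a - 2)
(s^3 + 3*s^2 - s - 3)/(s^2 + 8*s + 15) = (s^2 - 1)/(s + 5)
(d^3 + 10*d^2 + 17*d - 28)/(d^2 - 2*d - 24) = (d^2 + 6*d - 7)/(d - 6)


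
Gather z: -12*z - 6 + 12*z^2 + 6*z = 12*z^2 - 6*z - 6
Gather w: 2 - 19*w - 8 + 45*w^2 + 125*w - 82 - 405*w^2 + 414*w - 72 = -360*w^2 + 520*w - 160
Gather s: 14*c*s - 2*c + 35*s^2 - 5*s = -2*c + 35*s^2 + s*(14*c - 5)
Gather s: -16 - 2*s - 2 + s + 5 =-s - 13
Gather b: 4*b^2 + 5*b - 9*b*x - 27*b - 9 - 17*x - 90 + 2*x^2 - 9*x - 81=4*b^2 + b*(-9*x - 22) + 2*x^2 - 26*x - 180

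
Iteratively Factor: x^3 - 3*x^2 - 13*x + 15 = (x - 5)*(x^2 + 2*x - 3) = (x - 5)*(x - 1)*(x + 3)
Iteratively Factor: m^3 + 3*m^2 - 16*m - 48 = (m - 4)*(m^2 + 7*m + 12) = (m - 4)*(m + 3)*(m + 4)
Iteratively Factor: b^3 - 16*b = (b)*(b^2 - 16) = b*(b - 4)*(b + 4)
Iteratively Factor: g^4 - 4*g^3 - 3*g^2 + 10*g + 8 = (g - 2)*(g^3 - 2*g^2 - 7*g - 4) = (g - 2)*(g + 1)*(g^2 - 3*g - 4) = (g - 2)*(g + 1)^2*(g - 4)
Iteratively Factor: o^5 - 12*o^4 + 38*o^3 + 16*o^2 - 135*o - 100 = (o - 4)*(o^4 - 8*o^3 + 6*o^2 + 40*o + 25) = (o - 4)*(o + 1)*(o^3 - 9*o^2 + 15*o + 25) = (o - 4)*(o + 1)^2*(o^2 - 10*o + 25) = (o - 5)*(o - 4)*(o + 1)^2*(o - 5)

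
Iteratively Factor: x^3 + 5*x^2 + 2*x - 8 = (x + 2)*(x^2 + 3*x - 4) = (x + 2)*(x + 4)*(x - 1)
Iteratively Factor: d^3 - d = (d)*(d^2 - 1) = d*(d + 1)*(d - 1)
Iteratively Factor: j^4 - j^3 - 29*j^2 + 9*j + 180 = (j + 4)*(j^3 - 5*j^2 - 9*j + 45) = (j + 3)*(j + 4)*(j^2 - 8*j + 15) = (j - 5)*(j + 3)*(j + 4)*(j - 3)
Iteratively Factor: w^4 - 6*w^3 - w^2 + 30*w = (w - 5)*(w^3 - w^2 - 6*w) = w*(w - 5)*(w^2 - w - 6) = w*(w - 5)*(w + 2)*(w - 3)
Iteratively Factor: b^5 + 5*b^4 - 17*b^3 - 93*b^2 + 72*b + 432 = (b - 3)*(b^4 + 8*b^3 + 7*b^2 - 72*b - 144) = (b - 3)*(b + 4)*(b^3 + 4*b^2 - 9*b - 36) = (b - 3)*(b + 3)*(b + 4)*(b^2 + b - 12) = (b - 3)*(b + 3)*(b + 4)^2*(b - 3)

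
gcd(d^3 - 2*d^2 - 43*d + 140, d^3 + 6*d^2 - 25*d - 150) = d - 5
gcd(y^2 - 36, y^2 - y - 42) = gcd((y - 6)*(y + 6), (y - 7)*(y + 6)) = y + 6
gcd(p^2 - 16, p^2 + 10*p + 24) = p + 4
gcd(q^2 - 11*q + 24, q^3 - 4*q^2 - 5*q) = 1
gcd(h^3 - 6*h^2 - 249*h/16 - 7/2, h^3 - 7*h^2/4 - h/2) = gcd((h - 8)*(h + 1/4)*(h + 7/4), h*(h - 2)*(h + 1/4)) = h + 1/4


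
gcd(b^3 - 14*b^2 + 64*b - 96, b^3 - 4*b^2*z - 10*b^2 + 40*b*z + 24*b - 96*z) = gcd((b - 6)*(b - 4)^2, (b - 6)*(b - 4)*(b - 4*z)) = b^2 - 10*b + 24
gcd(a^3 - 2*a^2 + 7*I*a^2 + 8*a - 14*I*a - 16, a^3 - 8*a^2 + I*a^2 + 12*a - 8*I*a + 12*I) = a - 2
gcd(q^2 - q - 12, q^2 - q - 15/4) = 1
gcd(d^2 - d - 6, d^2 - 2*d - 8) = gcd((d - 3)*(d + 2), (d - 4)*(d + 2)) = d + 2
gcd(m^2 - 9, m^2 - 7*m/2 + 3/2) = m - 3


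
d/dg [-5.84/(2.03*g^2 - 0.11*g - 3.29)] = (23.7104*g - 0.6424)/(-2.03*g^2 + 0.11*g + 3.29)^2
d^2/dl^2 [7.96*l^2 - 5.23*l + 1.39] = 15.9200000000000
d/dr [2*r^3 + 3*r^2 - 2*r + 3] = 6*r^2 + 6*r - 2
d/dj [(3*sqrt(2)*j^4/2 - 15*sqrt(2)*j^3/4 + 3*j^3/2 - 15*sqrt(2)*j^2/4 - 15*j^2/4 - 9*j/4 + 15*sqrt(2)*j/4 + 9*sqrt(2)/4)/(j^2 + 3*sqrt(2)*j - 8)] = 3*(4*sqrt(2)*j^5 - 5*sqrt(2)*j^4 + 38*j^4 - 52*sqrt(2)*j^3 - 60*j^3 - 75*j^2 + 100*sqrt(2)*j^2 + 80*j + 74*sqrt(2)*j - 40*sqrt(2) + 6)/(4*(j^4 + 6*sqrt(2)*j^3 + 2*j^2 - 48*sqrt(2)*j + 64))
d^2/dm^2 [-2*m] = 0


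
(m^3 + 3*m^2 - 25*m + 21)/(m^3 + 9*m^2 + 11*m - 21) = (m - 3)/(m + 3)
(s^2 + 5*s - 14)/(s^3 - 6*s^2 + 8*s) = (s + 7)/(s*(s - 4))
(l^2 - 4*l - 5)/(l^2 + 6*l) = (l^2 - 4*l - 5)/(l*(l + 6))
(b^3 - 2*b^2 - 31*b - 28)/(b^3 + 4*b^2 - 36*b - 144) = (b^2 - 6*b - 7)/(b^2 - 36)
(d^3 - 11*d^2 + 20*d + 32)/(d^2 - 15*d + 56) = (d^2 - 3*d - 4)/(d - 7)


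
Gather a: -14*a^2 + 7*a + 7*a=-14*a^2 + 14*a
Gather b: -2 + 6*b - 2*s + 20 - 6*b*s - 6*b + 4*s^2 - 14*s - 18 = -6*b*s + 4*s^2 - 16*s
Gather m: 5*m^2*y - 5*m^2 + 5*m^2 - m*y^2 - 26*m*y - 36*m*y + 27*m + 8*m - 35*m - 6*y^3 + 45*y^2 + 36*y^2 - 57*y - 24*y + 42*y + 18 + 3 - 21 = 5*m^2*y + m*(-y^2 - 62*y) - 6*y^3 + 81*y^2 - 39*y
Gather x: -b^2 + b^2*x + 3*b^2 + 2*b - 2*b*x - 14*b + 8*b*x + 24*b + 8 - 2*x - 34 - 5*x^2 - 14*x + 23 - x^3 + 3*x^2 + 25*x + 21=2*b^2 + 12*b - x^3 - 2*x^2 + x*(b^2 + 6*b + 9) + 18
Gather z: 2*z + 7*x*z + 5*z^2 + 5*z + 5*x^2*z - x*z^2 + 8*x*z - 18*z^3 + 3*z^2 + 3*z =-18*z^3 + z^2*(8 - x) + z*(5*x^2 + 15*x + 10)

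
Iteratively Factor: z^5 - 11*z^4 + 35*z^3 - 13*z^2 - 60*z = (z - 5)*(z^4 - 6*z^3 + 5*z^2 + 12*z) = (z - 5)*(z + 1)*(z^3 - 7*z^2 + 12*z) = (z - 5)*(z - 3)*(z + 1)*(z^2 - 4*z) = (z - 5)*(z - 4)*(z - 3)*(z + 1)*(z)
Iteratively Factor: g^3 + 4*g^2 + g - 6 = (g + 3)*(g^2 + g - 2) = (g + 2)*(g + 3)*(g - 1)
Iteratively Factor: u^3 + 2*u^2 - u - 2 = (u + 1)*(u^2 + u - 2) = (u - 1)*(u + 1)*(u + 2)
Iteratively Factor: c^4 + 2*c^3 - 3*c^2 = (c)*(c^3 + 2*c^2 - 3*c) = c^2*(c^2 + 2*c - 3) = c^2*(c + 3)*(c - 1)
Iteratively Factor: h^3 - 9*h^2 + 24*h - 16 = (h - 1)*(h^2 - 8*h + 16) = (h - 4)*(h - 1)*(h - 4)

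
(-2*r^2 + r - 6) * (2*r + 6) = -4*r^3 - 10*r^2 - 6*r - 36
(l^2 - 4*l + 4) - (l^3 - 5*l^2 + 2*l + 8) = -l^3 + 6*l^2 - 6*l - 4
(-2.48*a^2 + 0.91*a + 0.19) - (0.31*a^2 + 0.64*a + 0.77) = -2.79*a^2 + 0.27*a - 0.58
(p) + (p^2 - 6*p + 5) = p^2 - 5*p + 5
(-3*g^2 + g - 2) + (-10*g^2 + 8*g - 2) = -13*g^2 + 9*g - 4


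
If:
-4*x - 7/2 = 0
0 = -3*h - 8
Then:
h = -8/3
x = -7/8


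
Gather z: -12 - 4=-16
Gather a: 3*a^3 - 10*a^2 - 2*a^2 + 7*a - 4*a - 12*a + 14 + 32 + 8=3*a^3 - 12*a^2 - 9*a + 54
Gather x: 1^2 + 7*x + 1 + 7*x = 14*x + 2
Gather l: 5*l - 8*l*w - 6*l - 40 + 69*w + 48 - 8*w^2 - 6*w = l*(-8*w - 1) - 8*w^2 + 63*w + 8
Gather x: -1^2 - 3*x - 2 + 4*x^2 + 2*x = 4*x^2 - x - 3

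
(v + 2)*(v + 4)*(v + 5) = v^3 + 11*v^2 + 38*v + 40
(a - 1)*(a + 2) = a^2 + a - 2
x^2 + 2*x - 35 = (x - 5)*(x + 7)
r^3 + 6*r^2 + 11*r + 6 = (r + 1)*(r + 2)*(r + 3)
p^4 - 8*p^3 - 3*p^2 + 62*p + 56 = (p - 7)*(p - 4)*(p + 1)*(p + 2)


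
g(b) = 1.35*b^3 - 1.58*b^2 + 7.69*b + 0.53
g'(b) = 4.05*b^2 - 3.16*b + 7.69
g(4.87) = 156.43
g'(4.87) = 88.35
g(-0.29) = -1.87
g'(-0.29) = 8.95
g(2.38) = 28.08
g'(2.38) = 23.11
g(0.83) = 6.60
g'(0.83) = 7.86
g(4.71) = 142.76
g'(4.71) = 82.65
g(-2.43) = -46.86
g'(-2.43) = 39.28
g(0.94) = 7.48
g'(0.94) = 8.30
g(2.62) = 34.11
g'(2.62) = 27.21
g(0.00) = 0.53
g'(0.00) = 7.69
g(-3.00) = -73.21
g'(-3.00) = 53.62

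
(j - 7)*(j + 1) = j^2 - 6*j - 7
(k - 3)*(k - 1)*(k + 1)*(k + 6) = k^4 + 3*k^3 - 19*k^2 - 3*k + 18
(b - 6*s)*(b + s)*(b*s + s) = b^3*s - 5*b^2*s^2 + b^2*s - 6*b*s^3 - 5*b*s^2 - 6*s^3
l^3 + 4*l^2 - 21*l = l*(l - 3)*(l + 7)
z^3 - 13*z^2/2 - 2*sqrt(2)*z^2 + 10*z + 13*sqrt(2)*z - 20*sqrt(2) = (z - 4)*(z - 5/2)*(z - 2*sqrt(2))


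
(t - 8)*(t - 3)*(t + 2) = t^3 - 9*t^2 + 2*t + 48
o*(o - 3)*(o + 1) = o^3 - 2*o^2 - 3*o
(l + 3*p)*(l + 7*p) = l^2 + 10*l*p + 21*p^2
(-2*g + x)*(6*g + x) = -12*g^2 + 4*g*x + x^2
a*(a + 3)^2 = a^3 + 6*a^2 + 9*a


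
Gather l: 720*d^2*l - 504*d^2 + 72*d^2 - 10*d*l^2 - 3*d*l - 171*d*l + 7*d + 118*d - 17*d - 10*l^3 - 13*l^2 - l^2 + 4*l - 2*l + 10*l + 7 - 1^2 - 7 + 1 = -432*d^2 + 108*d - 10*l^3 + l^2*(-10*d - 14) + l*(720*d^2 - 174*d + 12)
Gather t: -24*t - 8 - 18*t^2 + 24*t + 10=2 - 18*t^2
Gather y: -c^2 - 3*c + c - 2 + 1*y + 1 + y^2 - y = -c^2 - 2*c + y^2 - 1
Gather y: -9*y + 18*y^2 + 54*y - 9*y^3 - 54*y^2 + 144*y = -9*y^3 - 36*y^2 + 189*y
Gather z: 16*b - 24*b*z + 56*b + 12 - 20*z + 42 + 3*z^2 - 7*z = 72*b + 3*z^2 + z*(-24*b - 27) + 54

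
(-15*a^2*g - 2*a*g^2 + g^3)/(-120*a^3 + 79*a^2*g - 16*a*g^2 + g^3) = g*(3*a + g)/(24*a^2 - 11*a*g + g^2)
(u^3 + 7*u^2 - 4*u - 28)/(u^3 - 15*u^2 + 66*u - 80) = (u^2 + 9*u + 14)/(u^2 - 13*u + 40)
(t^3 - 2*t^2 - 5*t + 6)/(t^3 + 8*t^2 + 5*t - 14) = (t - 3)/(t + 7)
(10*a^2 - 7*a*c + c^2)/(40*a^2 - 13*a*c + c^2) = (2*a - c)/(8*a - c)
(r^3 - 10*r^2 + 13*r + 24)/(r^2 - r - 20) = (-r^3 + 10*r^2 - 13*r - 24)/(-r^2 + r + 20)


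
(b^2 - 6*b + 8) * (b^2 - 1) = b^4 - 6*b^3 + 7*b^2 + 6*b - 8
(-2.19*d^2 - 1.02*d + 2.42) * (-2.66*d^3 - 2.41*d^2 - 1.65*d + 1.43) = 5.8254*d^5 + 7.9911*d^4 - 0.3655*d^3 - 7.2809*d^2 - 5.4516*d + 3.4606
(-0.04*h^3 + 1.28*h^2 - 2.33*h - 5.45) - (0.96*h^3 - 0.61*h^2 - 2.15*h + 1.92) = -1.0*h^3 + 1.89*h^2 - 0.18*h - 7.37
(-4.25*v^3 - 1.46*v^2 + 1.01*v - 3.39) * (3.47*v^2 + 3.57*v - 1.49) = -14.7475*v^5 - 20.2387*v^4 + 4.625*v^3 - 5.9822*v^2 - 13.6072*v + 5.0511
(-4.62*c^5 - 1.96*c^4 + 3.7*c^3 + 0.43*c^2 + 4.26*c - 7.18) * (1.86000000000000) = -8.5932*c^5 - 3.6456*c^4 + 6.882*c^3 + 0.7998*c^2 + 7.9236*c - 13.3548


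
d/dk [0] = 0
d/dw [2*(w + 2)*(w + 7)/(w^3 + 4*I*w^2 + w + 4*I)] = 2*(-(w + 2)*(w + 7)*(3*w^2 + 8*I*w + 1) + (2*w + 9)*(w^3 + 4*I*w^2 + w + 4*I))/(w^3 + 4*I*w^2 + w + 4*I)^2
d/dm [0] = 0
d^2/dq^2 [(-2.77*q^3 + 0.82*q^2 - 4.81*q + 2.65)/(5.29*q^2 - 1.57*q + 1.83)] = (1.13686837721616e-13*q^5 - 215.610818*q^3 + 445.069068*q^2 + 91.6720139999999*q - 60.390766)/(148.035889*q^6 - 131.805111*q^5 + 192.750672*q^4 - 95.062087*q^3 + 66.679344*q^2 - 15.773319*q + 6.128487)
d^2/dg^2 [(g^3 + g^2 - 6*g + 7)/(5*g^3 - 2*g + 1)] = 2*(25*g^6 - 420*g^5 + 1050*g^4 - 91*g^3 - 36*g^2 - 102*g + 17)/(125*g^9 - 150*g^7 + 75*g^6 + 60*g^5 - 60*g^4 + 7*g^3 + 12*g^2 - 6*g + 1)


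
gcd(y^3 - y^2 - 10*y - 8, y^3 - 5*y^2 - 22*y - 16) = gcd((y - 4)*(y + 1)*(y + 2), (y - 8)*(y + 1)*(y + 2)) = y^2 + 3*y + 2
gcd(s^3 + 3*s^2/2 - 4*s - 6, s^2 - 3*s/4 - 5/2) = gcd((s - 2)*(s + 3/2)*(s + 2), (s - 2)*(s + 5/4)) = s - 2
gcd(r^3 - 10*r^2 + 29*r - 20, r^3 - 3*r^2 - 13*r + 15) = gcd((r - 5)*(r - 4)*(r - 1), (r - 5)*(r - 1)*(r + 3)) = r^2 - 6*r + 5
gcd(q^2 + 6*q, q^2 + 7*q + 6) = q + 6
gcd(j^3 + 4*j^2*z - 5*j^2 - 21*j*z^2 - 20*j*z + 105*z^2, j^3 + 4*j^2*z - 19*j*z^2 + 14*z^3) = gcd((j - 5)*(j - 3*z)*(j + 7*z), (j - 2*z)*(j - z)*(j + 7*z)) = j + 7*z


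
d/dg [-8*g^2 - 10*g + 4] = -16*g - 10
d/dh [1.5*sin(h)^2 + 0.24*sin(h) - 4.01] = (3.0*sin(h) + 0.24)*cos(h)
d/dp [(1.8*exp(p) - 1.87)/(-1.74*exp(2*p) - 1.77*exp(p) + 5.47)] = (3.132*exp(2*p) - 6.5076*exp(p) + 6.5361)*exp(p)/(3.0276*exp(4*p) + 6.1596*exp(3*p) - 15.9027*exp(2*p) - 19.3638*exp(p) + 29.9209)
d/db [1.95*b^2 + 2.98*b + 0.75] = 3.9*b + 2.98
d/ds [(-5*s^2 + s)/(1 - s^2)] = (s^2 - 10*s + 1)/(s^4 - 2*s^2 + 1)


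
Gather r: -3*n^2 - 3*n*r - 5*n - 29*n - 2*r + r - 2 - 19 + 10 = -3*n^2 - 34*n + r*(-3*n - 1) - 11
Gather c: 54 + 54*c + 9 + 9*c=63*c + 63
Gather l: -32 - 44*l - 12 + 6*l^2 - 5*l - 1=6*l^2 - 49*l - 45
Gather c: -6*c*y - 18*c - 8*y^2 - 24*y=c*(-6*y - 18) - 8*y^2 - 24*y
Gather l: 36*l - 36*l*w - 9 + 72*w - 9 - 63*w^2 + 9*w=l*(36 - 36*w) - 63*w^2 + 81*w - 18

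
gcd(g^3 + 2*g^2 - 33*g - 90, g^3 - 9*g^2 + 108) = g^2 - 3*g - 18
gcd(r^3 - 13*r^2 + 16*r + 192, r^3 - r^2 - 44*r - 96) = r^2 - 5*r - 24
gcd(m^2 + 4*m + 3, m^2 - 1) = m + 1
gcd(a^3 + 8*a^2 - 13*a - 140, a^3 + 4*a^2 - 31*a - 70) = a + 7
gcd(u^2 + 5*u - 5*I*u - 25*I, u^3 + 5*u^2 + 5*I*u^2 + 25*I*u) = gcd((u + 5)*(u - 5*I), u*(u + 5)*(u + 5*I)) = u + 5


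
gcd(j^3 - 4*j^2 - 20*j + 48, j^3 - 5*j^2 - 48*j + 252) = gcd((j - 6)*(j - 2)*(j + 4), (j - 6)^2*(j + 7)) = j - 6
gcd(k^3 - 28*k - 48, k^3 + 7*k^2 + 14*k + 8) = k^2 + 6*k + 8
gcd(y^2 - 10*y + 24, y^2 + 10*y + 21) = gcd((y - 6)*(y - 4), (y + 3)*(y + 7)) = 1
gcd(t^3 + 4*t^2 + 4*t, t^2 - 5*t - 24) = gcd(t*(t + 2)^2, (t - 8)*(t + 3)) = 1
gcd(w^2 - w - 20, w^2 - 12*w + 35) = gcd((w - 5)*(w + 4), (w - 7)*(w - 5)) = w - 5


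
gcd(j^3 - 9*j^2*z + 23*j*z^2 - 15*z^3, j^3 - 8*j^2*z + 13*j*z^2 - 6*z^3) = -j + z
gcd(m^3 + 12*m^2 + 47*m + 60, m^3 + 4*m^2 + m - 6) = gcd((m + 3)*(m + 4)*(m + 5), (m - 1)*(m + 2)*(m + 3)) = m + 3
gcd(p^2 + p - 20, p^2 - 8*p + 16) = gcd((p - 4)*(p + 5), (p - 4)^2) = p - 4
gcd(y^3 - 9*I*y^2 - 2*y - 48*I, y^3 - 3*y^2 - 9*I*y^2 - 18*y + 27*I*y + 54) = y - 3*I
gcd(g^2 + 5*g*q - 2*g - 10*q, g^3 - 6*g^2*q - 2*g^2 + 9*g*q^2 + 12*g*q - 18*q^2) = g - 2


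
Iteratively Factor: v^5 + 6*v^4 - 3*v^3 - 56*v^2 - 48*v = (v + 4)*(v^4 + 2*v^3 - 11*v^2 - 12*v) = (v + 1)*(v + 4)*(v^3 + v^2 - 12*v) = (v + 1)*(v + 4)^2*(v^2 - 3*v) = (v - 3)*(v + 1)*(v + 4)^2*(v)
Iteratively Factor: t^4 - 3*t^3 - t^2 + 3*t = (t - 3)*(t^3 - t) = (t - 3)*(t + 1)*(t^2 - t) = (t - 3)*(t - 1)*(t + 1)*(t)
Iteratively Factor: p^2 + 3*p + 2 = (p + 2)*(p + 1)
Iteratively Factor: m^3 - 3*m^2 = (m)*(m^2 - 3*m) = m*(m - 3)*(m)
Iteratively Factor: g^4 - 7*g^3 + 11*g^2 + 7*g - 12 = (g - 3)*(g^3 - 4*g^2 - g + 4) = (g - 3)*(g + 1)*(g^2 - 5*g + 4) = (g - 3)*(g - 1)*(g + 1)*(g - 4)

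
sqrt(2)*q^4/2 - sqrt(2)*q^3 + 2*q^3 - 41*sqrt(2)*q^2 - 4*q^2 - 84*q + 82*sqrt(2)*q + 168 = (q - 2)*(q - 6*sqrt(2))*(q + 7*sqrt(2))*(sqrt(2)*q/2 + 1)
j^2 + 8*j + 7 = (j + 1)*(j + 7)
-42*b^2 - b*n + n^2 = (-7*b + n)*(6*b + n)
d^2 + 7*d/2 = d*(d + 7/2)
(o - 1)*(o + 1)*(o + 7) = o^3 + 7*o^2 - o - 7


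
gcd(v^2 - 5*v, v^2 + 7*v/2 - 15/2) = 1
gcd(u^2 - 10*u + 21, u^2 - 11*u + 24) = u - 3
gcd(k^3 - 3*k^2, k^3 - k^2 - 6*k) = k^2 - 3*k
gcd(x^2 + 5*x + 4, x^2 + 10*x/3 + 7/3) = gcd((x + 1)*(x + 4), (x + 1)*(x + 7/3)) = x + 1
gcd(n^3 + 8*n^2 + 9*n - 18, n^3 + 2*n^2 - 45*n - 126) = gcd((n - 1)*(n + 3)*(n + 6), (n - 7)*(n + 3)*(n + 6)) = n^2 + 9*n + 18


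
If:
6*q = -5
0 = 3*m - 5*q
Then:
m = -25/18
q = -5/6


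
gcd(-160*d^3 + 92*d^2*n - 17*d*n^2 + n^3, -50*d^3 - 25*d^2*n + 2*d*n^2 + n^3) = 5*d - n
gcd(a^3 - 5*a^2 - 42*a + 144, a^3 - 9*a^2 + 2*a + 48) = a^2 - 11*a + 24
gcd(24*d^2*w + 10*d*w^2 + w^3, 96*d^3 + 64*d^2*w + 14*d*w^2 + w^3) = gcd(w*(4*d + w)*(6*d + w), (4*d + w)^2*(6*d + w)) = 24*d^2 + 10*d*w + w^2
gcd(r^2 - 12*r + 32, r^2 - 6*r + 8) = r - 4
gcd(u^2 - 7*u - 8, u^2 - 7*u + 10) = 1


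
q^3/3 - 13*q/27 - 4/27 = (q/3 + 1/3)*(q - 4/3)*(q + 1/3)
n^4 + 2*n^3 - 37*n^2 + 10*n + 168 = (n - 4)*(n - 3)*(n + 2)*(n + 7)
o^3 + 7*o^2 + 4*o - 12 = (o - 1)*(o + 2)*(o + 6)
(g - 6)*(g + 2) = g^2 - 4*g - 12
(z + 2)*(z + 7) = z^2 + 9*z + 14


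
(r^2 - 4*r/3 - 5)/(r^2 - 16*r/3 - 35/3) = (r - 3)/(r - 7)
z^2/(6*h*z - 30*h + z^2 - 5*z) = z^2/(6*h*z - 30*h + z^2 - 5*z)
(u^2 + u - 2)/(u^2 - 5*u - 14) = (u - 1)/(u - 7)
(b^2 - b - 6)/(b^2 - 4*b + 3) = (b + 2)/(b - 1)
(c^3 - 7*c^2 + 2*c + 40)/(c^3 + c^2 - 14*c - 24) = (c - 5)/(c + 3)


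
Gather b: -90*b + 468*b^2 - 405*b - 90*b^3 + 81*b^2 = -90*b^3 + 549*b^2 - 495*b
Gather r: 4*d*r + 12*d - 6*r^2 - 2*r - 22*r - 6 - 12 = 12*d - 6*r^2 + r*(4*d - 24) - 18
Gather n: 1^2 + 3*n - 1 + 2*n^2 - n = 2*n^2 + 2*n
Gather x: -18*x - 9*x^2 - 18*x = -9*x^2 - 36*x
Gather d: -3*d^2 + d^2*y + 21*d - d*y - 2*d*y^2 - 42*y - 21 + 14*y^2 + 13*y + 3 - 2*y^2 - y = d^2*(y - 3) + d*(-2*y^2 - y + 21) + 12*y^2 - 30*y - 18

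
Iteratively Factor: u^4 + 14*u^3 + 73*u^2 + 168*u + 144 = (u + 4)*(u^3 + 10*u^2 + 33*u + 36) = (u + 3)*(u + 4)*(u^2 + 7*u + 12) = (u + 3)^2*(u + 4)*(u + 4)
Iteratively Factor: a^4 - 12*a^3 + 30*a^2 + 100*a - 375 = (a - 5)*(a^3 - 7*a^2 - 5*a + 75) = (a - 5)^2*(a^2 - 2*a - 15) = (a - 5)^3*(a + 3)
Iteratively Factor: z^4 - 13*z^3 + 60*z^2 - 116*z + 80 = (z - 2)*(z^3 - 11*z^2 + 38*z - 40) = (z - 5)*(z - 2)*(z^2 - 6*z + 8) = (z - 5)*(z - 4)*(z - 2)*(z - 2)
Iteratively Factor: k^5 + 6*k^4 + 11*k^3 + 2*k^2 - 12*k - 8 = (k + 1)*(k^4 + 5*k^3 + 6*k^2 - 4*k - 8) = (k + 1)*(k + 2)*(k^3 + 3*k^2 - 4) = (k - 1)*(k + 1)*(k + 2)*(k^2 + 4*k + 4) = (k - 1)*(k + 1)*(k + 2)^2*(k + 2)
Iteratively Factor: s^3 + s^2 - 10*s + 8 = (s + 4)*(s^2 - 3*s + 2) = (s - 1)*(s + 4)*(s - 2)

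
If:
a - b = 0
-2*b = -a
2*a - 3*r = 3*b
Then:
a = 0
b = 0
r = 0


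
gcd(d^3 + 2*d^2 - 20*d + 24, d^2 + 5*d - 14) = d - 2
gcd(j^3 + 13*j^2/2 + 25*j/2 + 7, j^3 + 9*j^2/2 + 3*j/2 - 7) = j^2 + 11*j/2 + 7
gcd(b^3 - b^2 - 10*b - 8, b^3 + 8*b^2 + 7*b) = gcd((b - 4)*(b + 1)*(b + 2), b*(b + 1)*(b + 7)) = b + 1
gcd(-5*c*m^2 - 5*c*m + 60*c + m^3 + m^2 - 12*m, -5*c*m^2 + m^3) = 5*c - m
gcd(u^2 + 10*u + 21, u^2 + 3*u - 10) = 1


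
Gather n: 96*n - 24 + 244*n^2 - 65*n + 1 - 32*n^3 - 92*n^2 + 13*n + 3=-32*n^3 + 152*n^2 + 44*n - 20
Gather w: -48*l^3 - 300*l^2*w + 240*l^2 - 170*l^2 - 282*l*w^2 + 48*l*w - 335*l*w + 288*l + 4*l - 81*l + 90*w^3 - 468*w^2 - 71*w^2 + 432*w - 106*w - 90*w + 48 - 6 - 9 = -48*l^3 + 70*l^2 + 211*l + 90*w^3 + w^2*(-282*l - 539) + w*(-300*l^2 - 287*l + 236) + 33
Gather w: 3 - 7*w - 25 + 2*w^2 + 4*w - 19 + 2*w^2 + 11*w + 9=4*w^2 + 8*w - 32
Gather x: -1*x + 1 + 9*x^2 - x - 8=9*x^2 - 2*x - 7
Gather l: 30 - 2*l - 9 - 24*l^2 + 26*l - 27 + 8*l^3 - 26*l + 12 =8*l^3 - 24*l^2 - 2*l + 6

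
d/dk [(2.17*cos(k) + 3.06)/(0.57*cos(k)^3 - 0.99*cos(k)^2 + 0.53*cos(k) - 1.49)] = (2.4738*cos(k)^3 + 3.0843*cos(k)^2 - 6.0588*cos(k) + 4.8551)*sin(k)/(0.3249*cos(k)^6 - 1.1286*cos(k)^5 + 1.5843*cos(k)^4 - 2.748*cos(k)^3 + 3.2311*cos(k)^2 - 1.5794*cos(k) + 2.2201)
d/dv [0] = 0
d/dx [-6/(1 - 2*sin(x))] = -12*cos(x)/(2*sin(x) - 1)^2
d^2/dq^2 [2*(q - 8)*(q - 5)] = 4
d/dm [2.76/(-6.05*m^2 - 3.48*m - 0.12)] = (33.396*m + 9.6048)/(6.05*m^2 + 3.48*m + 0.12)^2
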